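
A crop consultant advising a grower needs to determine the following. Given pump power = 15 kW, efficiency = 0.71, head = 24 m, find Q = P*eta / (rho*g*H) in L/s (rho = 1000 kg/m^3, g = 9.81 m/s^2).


Q = (P * 1000 * eta) / (rho * g * H)
  = (15 * 1000 * 0.71) / (1000 * 9.81 * 24)
  = 10650 / 235440
  = 0.04523 m^3/s = 45.23 L/s


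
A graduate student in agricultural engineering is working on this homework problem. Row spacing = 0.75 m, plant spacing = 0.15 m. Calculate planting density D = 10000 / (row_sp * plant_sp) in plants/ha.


D = 10000 / (row_sp * plant_sp)
  = 10000 / (0.75 * 0.15)
  = 10000 / 0.1125
  = 88888.89 plants/ha


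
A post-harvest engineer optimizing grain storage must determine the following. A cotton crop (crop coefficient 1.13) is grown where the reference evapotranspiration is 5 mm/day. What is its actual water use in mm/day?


ETc = Kc * ET0
    = 1.13 * 5
    = 5.65 mm/day


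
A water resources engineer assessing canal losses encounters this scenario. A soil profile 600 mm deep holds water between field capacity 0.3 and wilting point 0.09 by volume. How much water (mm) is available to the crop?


AW = (FC - WP) * D
   = (0.3 - 0.09) * 600
   = 0.21 * 600
   = 126 mm


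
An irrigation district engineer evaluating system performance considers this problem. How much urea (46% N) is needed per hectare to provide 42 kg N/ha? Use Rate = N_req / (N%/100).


Rate = N_required / (N_content / 100)
     = 42 / (46 / 100)
     = 42 / 0.46
     = 91.30 kg/ha


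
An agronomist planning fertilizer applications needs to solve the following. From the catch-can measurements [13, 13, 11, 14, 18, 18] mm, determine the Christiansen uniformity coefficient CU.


xbar = 87 / 6 = 14.500
sum|xi - xbar| = 14
CU = 100 * (1 - 14 / (6 * 14.500))
   = 100 * (1 - 0.1609)
   = 83.91%


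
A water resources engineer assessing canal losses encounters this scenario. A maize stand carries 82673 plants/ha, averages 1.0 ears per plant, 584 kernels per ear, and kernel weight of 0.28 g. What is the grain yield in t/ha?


Y = density * ears * kernels * kw
  = 82673 * 1.0 * 584 * 0.28 g/ha
  = 13518688.96 g/ha
  = 13518.69 kg/ha = 13.52 t/ha


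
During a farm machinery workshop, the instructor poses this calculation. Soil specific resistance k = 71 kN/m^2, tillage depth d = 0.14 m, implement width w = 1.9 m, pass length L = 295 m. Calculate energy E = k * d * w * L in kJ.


E = k * d * w * L
  = 71 * 0.14 * 1.9 * 295
  = 5571.37 kJ


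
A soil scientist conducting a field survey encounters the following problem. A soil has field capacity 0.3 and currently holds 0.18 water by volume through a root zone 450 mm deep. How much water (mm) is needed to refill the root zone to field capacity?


SMD = (FC - theta) * D
    = (0.3 - 0.18) * 450
    = 0.120 * 450
    = 54 mm


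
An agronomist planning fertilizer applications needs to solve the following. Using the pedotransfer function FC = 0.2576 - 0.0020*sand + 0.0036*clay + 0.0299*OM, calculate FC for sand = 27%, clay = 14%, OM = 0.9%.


FC = 0.2576 - 0.0020*27 + 0.0036*14 + 0.0299*0.9
   = 0.2576 - 0.0540 + 0.0504 + 0.0269
   = 0.2809


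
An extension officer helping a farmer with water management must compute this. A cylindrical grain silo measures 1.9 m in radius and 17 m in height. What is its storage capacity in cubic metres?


V = pi * r^2 * h
  = pi * 1.9^2 * 17
  = pi * 3.61 * 17
  = 192.80 m^3


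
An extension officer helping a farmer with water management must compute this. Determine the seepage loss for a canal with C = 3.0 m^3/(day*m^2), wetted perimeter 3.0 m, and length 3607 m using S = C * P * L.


S = C * P * L
  = 3.0 * 3.0 * 3607
  = 32463 m^3/day


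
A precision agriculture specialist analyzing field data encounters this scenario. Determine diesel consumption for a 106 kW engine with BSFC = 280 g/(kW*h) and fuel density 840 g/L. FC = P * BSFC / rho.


FC = P * BSFC / rho_fuel
   = 106 * 280 / 840
   = 29680 / 840
   = 35.33 L/h


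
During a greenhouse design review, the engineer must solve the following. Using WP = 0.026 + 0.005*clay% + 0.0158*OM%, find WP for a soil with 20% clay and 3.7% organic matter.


WP = 0.026 + 0.005*20 + 0.0158*3.7
   = 0.026 + 0.1000 + 0.0585
   = 0.1845


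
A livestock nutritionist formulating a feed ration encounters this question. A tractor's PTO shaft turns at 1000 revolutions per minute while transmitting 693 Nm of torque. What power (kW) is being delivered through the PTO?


P = 2*pi*n*T / 60000
  = 2*pi * 1000 * 693 / 60000
  = 4354247.42 / 60000
  = 72.57 kW


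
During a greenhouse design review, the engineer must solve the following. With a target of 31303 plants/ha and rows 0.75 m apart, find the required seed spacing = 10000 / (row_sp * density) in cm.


spacing = 10000 / (row_sp * density)
        = 10000 / (0.75 * 31303)
        = 10000 / 23477.25
        = 0.42594 m = 42.59 cm


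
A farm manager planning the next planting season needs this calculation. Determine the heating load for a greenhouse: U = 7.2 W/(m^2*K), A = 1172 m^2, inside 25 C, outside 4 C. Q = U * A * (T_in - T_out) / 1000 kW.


dT = 25 - (4) = 21 K
Q = U * A * dT
  = 7.2 * 1172 * 21
  = 177206.40 W = 177.21 kW


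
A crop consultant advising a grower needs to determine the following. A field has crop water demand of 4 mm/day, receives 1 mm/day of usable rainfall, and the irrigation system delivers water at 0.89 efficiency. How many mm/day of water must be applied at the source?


IWR = (ETc - Pe) / Ea
    = (4 - 1) / 0.89
    = 3 / 0.89
    = 3.37 mm/day


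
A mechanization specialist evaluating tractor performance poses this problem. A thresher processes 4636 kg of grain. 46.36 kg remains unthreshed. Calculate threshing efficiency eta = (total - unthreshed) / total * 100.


eta = (total - unthreshed) / total * 100
    = (4636 - 46.36) / 4636 * 100
    = 4589.64 / 4636 * 100
    = 99%


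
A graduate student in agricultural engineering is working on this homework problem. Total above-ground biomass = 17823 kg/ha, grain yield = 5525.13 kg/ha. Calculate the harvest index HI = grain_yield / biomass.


HI = grain_yield / biomass
   = 5525.13 / 17823
   = 0.31


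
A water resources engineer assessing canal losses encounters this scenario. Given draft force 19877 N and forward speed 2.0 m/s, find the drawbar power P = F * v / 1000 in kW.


P = F * v / 1000
  = 19877 * 2.0 / 1000
  = 39754 / 1000
  = 39.75 kW


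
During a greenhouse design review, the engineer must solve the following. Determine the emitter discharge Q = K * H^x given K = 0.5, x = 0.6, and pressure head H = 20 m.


Q = K * H^x
  = 0.5 * 20^0.6
  = 0.5 * 6.0342
  = 3.02 L/h


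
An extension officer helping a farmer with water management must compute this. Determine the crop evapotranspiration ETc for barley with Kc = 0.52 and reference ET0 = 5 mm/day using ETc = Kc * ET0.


ETc = Kc * ET0
    = 0.52 * 5
    = 2.60 mm/day


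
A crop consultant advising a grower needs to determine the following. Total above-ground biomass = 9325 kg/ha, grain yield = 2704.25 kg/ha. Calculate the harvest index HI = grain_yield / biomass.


HI = grain_yield / biomass
   = 2704.25 / 9325
   = 0.29


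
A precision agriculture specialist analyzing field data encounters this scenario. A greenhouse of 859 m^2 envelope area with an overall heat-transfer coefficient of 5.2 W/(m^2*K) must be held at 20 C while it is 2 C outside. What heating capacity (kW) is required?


dT = 20 - (2) = 18 K
Q = U * A * dT
  = 5.2 * 859 * 18
  = 80402.40 W = 80.40 kW


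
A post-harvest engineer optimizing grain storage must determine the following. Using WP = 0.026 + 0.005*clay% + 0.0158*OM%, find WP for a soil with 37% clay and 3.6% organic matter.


WP = 0.026 + 0.005*37 + 0.0158*3.6
   = 0.026 + 0.1850 + 0.0569
   = 0.2679


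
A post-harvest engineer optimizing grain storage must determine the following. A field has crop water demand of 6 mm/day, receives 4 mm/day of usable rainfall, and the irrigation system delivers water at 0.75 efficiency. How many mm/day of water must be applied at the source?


IWR = (ETc - Pe) / Ea
    = (6 - 4) / 0.75
    = 2 / 0.75
    = 2.67 mm/day


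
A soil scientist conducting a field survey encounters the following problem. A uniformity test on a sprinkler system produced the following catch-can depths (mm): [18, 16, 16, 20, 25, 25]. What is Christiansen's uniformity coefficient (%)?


xbar = 120 / 6 = 20
sum|xi - xbar| = 20
CU = 100 * (1 - 20 / (6 * 20))
   = 100 * (1 - 0.1667)
   = 83.33%


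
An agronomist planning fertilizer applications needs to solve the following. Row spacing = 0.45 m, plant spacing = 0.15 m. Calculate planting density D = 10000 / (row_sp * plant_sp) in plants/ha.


D = 10000 / (row_sp * plant_sp)
  = 10000 / (0.45 * 0.15)
  = 10000 / 0.0675
  = 148148.15 plants/ha


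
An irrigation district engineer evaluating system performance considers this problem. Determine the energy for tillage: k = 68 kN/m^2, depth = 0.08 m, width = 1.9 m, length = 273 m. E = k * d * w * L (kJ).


E = k * d * w * L
  = 68 * 0.08 * 1.9 * 273
  = 2821.73 kJ


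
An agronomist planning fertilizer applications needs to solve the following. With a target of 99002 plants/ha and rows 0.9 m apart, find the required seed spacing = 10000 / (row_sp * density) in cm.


spacing = 10000 / (row_sp * density)
        = 10000 / (0.9 * 99002)
        = 10000 / 89101.80
        = 0.11223 m = 11.22 cm


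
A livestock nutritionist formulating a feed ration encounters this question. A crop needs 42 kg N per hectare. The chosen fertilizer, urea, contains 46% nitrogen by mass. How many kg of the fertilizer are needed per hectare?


Rate = N_required / (N_content / 100)
     = 42 / (46 / 100)
     = 42 / 0.46
     = 91.30 kg/ha


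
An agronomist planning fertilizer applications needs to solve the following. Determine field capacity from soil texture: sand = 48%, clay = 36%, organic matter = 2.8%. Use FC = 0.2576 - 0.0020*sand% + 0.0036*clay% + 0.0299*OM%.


FC = 0.2576 - 0.0020*48 + 0.0036*36 + 0.0299*2.8
   = 0.2576 - 0.0960 + 0.1296 + 0.0837
   = 0.3749


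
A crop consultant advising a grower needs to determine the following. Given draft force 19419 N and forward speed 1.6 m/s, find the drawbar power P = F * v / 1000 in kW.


P = F * v / 1000
  = 19419 * 1.6 / 1000
  = 31070.40 / 1000
  = 31.07 kW


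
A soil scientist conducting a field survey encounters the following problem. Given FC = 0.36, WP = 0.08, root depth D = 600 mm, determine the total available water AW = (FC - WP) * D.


AW = (FC - WP) * D
   = (0.36 - 0.08) * 600
   = 0.28 * 600
   = 168 mm


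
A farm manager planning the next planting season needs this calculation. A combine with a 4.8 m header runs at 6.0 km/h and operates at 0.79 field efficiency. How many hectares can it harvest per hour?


C = w * v * eta_f / 10
  = 4.8 * 6.0 * 0.79 / 10
  = 22.75 / 10
  = 2.28 ha/h


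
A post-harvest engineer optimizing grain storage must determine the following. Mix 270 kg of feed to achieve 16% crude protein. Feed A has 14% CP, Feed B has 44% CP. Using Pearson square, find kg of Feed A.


parts_A = CP_b - target = 44 - 16 = 28
parts_B = target - CP_a = 16 - 14 = 2
total_parts = 28 + 2 = 30
Feed A = 270 * 28 / 30 = 252 kg
Feed B = 270 * 2 / 30 = 18 kg

252 kg


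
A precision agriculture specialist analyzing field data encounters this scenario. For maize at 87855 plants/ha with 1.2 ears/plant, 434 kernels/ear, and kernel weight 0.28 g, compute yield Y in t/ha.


Y = density * ears * kernels * kw
  = 87855 * 1.2 * 434 * 0.28 g/ha
  = 12811367.52 g/ha
  = 12811.37 kg/ha = 12.81 t/ha


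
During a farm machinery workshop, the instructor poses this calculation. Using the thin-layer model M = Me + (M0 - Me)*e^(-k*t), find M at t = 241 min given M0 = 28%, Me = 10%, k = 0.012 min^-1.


M = Me + (M0 - Me) * e^(-k*t)
  = 10 + (28 - 10) * e^(-0.012*241)
  = 10 + 18 * e^(-2.892)
  = 10 + 18 * 0.05547
  = 10 + 0.9984
  = 11.00%


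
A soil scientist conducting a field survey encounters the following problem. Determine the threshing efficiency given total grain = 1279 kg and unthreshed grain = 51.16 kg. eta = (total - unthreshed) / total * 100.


eta = (total - unthreshed) / total * 100
    = (1279 - 51.16) / 1279 * 100
    = 1227.84 / 1279 * 100
    = 96%


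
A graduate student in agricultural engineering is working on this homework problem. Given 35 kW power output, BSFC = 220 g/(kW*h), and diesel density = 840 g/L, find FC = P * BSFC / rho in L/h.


FC = P * BSFC / rho_fuel
   = 35 * 220 / 840
   = 7700 / 840
   = 9.17 L/h


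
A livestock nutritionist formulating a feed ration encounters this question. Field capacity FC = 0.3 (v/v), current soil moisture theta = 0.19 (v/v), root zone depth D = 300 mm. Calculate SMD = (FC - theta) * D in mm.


SMD = (FC - theta) * D
    = (0.3 - 0.19) * 300
    = 0.110 * 300
    = 33 mm


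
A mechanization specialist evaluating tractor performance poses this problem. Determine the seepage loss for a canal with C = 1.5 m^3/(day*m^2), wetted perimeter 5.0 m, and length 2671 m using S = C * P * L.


S = C * P * L
  = 1.5 * 5.0 * 2671
  = 20032.50 m^3/day


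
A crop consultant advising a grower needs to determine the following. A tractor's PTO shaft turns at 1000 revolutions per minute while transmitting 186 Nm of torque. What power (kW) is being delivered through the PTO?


P = 2*pi*n*T / 60000
  = 2*pi * 1000 * 186 / 60000
  = 1168672.47 / 60000
  = 19.48 kW


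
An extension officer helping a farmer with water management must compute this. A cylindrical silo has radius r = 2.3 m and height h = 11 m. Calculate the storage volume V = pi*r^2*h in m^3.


V = pi * r^2 * h
  = pi * 2.3^2 * 11
  = pi * 5.29 * 11
  = 182.81 m^3


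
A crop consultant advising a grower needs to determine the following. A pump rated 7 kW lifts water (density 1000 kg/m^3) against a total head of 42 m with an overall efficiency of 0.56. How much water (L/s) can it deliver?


Q = (P * 1000 * eta) / (rho * g * H)
  = (7 * 1000 * 0.56) / (1000 * 9.81 * 42)
  = 3920 / 412020
  = 0.00951 m^3/s = 9.51 L/s


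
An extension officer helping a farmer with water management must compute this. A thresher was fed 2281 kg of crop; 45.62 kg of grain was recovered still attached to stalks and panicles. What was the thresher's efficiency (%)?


eta = (total - unthreshed) / total * 100
    = (2281 - 45.62) / 2281 * 100
    = 2235.38 / 2281 * 100
    = 98%


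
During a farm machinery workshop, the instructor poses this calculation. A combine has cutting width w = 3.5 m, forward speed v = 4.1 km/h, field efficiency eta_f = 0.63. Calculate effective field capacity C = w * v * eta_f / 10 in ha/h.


C = w * v * eta_f / 10
  = 3.5 * 4.1 * 0.63 / 10
  = 9.04 / 10
  = 0.90 ha/h


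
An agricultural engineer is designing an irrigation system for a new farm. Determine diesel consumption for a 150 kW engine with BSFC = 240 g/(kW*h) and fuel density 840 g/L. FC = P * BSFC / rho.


FC = P * BSFC / rho_fuel
   = 150 * 240 / 840
   = 36000 / 840
   = 42.86 L/h


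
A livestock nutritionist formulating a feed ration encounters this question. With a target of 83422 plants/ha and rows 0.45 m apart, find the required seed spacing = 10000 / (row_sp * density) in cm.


spacing = 10000 / (row_sp * density)
        = 10000 / (0.45 * 83422)
        = 10000 / 37539.90
        = 0.26638 m = 26.64 cm


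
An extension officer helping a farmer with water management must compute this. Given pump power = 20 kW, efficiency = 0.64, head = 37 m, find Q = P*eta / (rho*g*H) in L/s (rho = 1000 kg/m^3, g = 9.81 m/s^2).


Q = (P * 1000 * eta) / (rho * g * H)
  = (20 * 1000 * 0.64) / (1000 * 9.81 * 37)
  = 12800 / 362970
  = 0.03526 m^3/s = 35.26 L/s


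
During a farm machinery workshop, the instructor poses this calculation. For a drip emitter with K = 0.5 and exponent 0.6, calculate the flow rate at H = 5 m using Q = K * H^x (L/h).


Q = K * H^x
  = 0.5 * 5^0.6
  = 0.5 * 2.6265
  = 1.31 L/h


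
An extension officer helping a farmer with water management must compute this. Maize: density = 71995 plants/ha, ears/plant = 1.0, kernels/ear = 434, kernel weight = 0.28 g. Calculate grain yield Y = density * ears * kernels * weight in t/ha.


Y = density * ears * kernels * kw
  = 71995 * 1.0 * 434 * 0.28 g/ha
  = 8748832.40 g/ha
  = 8748.83 kg/ha = 8.75 t/ha


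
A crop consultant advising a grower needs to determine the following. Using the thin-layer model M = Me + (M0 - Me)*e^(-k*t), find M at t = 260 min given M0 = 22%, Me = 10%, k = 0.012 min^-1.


M = Me + (M0 - Me) * e^(-k*t)
  = 10 + (22 - 10) * e^(-0.012*260)
  = 10 + 12 * e^(-3.120)
  = 10 + 12 * 0.04416
  = 10 + 0.5299
  = 10.53%


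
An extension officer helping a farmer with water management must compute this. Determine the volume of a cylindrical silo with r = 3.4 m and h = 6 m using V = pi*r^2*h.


V = pi * r^2 * h
  = pi * 3.4^2 * 6
  = pi * 11.56 * 6
  = 217.90 m^3


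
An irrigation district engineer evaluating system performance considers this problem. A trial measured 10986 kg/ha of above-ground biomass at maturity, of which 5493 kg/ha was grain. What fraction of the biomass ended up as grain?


HI = grain_yield / biomass
   = 5493 / 10986
   = 0.50


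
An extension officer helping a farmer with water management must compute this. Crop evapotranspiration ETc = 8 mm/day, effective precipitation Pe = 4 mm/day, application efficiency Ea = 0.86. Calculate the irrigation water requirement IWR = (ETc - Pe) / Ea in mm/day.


IWR = (ETc - Pe) / Ea
    = (8 - 4) / 0.86
    = 4 / 0.86
    = 4.65 mm/day


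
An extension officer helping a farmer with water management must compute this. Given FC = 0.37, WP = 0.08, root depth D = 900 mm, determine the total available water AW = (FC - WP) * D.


AW = (FC - WP) * D
   = (0.37 - 0.08) * 900
   = 0.29 * 900
   = 261 mm


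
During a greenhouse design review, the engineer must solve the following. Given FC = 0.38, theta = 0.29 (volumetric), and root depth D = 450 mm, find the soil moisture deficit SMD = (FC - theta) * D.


SMD = (FC - theta) * D
    = (0.38 - 0.29) * 450
    = 0.090 * 450
    = 40.50 mm


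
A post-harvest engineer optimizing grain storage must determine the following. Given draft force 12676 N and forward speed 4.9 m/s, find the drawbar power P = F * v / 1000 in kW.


P = F * v / 1000
  = 12676 * 4.9 / 1000
  = 62112.40 / 1000
  = 62.11 kW


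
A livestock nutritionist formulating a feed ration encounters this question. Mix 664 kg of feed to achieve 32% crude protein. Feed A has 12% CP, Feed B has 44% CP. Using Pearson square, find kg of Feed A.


parts_A = CP_b - target = 44 - 32 = 12
parts_B = target - CP_a = 32 - 12 = 20
total_parts = 12 + 20 = 32
Feed A = 664 * 12 / 32 = 249 kg
Feed B = 664 * 20 / 32 = 415 kg

249 kg


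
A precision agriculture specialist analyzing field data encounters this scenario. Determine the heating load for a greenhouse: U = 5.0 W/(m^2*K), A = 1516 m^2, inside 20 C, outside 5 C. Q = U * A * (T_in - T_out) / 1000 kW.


dT = 20 - (5) = 15 K
Q = U * A * dT
  = 5.0 * 1516 * 15
  = 113700 W = 113.70 kW


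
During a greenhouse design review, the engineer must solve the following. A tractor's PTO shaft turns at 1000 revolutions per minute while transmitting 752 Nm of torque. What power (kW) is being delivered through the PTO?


P = 2*pi*n*T / 60000
  = 2*pi * 1000 * 752 / 60000
  = 4724955.35 / 60000
  = 78.75 kW


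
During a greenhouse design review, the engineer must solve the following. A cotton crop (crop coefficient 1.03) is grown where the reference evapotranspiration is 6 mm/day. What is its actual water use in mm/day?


ETc = Kc * ET0
    = 1.03 * 6
    = 6.18 mm/day


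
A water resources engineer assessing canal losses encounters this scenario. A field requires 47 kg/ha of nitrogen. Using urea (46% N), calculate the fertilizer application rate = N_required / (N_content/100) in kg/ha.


Rate = N_required / (N_content / 100)
     = 47 / (46 / 100)
     = 47 / 0.46
     = 102.17 kg/ha


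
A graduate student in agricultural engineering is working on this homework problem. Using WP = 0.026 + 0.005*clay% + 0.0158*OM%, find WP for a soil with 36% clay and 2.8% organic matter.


WP = 0.026 + 0.005*36 + 0.0158*2.8
   = 0.026 + 0.1800 + 0.0442
   = 0.2502


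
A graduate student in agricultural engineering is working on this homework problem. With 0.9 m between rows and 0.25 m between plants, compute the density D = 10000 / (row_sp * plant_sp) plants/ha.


D = 10000 / (row_sp * plant_sp)
  = 10000 / (0.9 * 0.25)
  = 10000 / 0.2250
  = 44444.44 plants/ha


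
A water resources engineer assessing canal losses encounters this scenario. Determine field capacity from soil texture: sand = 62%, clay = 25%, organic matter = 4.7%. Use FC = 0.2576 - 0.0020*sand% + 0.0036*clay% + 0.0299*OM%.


FC = 0.2576 - 0.0020*62 + 0.0036*25 + 0.0299*4.7
   = 0.2576 - 0.1240 + 0.0900 + 0.1405
   = 0.3641


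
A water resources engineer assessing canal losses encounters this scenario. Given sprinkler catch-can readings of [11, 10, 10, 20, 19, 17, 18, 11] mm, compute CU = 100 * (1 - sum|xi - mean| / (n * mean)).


xbar = 116 / 8 = 14.500
sum|xi - xbar| = 32
CU = 100 * (1 - 32 / (8 * 14.500))
   = 100 * (1 - 0.2759)
   = 72.41%


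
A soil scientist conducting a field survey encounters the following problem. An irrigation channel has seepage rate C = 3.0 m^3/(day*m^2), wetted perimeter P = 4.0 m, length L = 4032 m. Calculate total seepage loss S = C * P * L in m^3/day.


S = C * P * L
  = 3.0 * 4.0 * 4032
  = 48384 m^3/day


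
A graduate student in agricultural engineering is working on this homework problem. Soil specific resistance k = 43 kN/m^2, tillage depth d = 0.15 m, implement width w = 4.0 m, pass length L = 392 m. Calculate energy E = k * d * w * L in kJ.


E = k * d * w * L
  = 43 * 0.15 * 4.0 * 392
  = 10113.60 kJ


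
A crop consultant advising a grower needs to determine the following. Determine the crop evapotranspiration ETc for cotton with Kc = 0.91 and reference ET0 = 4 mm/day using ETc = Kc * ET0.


ETc = Kc * ET0
    = 0.91 * 4
    = 3.64 mm/day


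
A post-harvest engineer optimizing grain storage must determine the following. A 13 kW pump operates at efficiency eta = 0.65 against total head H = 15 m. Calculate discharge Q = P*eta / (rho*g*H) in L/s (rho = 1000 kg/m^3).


Q = (P * 1000 * eta) / (rho * g * H)
  = (13 * 1000 * 0.65) / (1000 * 9.81 * 15)
  = 8450 / 147150
  = 0.05742 m^3/s = 57.42 L/s


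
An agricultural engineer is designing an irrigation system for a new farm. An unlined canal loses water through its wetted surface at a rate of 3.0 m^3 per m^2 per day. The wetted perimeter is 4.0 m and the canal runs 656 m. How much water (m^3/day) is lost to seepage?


S = C * P * L
  = 3.0 * 4.0 * 656
  = 7872 m^3/day


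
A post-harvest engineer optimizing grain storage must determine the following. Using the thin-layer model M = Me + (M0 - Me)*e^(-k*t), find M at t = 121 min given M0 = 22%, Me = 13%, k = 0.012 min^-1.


M = Me + (M0 - Me) * e^(-k*t)
  = 13 + (22 - 13) * e^(-0.012*121)
  = 13 + 9 * e^(-1.452)
  = 13 + 9 * 0.23410
  = 13 + 2.1069
  = 15.11%


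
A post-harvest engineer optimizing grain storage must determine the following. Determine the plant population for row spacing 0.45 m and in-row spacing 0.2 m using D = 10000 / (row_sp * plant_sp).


D = 10000 / (row_sp * plant_sp)
  = 10000 / (0.45 * 0.2)
  = 10000 / 0.0900
  = 111111.11 plants/ha


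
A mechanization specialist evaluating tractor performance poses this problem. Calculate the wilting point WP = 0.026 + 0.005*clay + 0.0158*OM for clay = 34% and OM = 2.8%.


WP = 0.026 + 0.005*34 + 0.0158*2.8
   = 0.026 + 0.1700 + 0.0442
   = 0.2402


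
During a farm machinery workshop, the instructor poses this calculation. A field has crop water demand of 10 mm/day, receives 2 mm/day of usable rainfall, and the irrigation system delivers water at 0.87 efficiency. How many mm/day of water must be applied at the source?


IWR = (ETc - Pe) / Ea
    = (10 - 2) / 0.87
    = 8 / 0.87
    = 9.20 mm/day


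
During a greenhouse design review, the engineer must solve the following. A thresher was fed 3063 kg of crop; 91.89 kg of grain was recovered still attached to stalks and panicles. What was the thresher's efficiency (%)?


eta = (total - unthreshed) / total * 100
    = (3063 - 91.89) / 3063 * 100
    = 2971.11 / 3063 * 100
    = 97%


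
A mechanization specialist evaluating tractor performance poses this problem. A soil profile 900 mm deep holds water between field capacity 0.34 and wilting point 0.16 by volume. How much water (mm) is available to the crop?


AW = (FC - WP) * D
   = (0.34 - 0.16) * 900
   = 0.18 * 900
   = 162 mm


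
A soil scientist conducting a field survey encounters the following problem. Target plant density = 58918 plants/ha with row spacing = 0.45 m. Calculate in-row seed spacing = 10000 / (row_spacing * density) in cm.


spacing = 10000 / (row_sp * density)
        = 10000 / (0.45 * 58918)
        = 10000 / 26513.10
        = 0.37717 m = 37.72 cm


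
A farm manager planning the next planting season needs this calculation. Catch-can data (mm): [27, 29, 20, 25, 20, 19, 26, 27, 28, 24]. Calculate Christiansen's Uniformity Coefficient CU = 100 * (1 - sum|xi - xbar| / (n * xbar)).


xbar = 245 / 10 = 24.500
sum|xi - xbar| = 30
CU = 100 * (1 - 30 / (10 * 24.500))
   = 100 * (1 - 0.1224)
   = 87.76%


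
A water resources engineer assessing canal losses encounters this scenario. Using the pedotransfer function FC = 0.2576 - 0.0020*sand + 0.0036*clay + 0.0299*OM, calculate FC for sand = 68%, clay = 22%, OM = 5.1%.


FC = 0.2576 - 0.0020*68 + 0.0036*22 + 0.0299*5.1
   = 0.2576 - 0.1360 + 0.0792 + 0.1525
   = 0.3533


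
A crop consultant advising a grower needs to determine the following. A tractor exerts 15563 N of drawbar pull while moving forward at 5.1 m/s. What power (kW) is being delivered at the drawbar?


P = F * v / 1000
  = 15563 * 5.1 / 1000
  = 79371.30 / 1000
  = 79.37 kW


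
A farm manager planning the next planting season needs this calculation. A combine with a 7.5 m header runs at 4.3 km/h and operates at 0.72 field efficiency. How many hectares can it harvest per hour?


C = w * v * eta_f / 10
  = 7.5 * 4.3 * 0.72 / 10
  = 23.22 / 10
  = 2.32 ha/h


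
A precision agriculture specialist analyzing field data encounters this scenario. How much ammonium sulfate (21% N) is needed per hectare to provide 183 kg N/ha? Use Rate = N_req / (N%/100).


Rate = N_required / (N_content / 100)
     = 183 / (21 / 100)
     = 183 / 0.21
     = 871.43 kg/ha


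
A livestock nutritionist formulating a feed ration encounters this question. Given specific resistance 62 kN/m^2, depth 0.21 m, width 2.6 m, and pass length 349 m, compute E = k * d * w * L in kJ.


E = k * d * w * L
  = 62 * 0.21 * 2.6 * 349
  = 11814.35 kJ


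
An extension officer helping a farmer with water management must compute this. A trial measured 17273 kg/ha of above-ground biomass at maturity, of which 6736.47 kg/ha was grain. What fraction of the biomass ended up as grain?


HI = grain_yield / biomass
   = 6736.47 / 17273
   = 0.39


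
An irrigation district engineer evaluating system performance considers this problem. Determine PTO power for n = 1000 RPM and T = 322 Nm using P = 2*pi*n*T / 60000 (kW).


P = 2*pi*n*T / 60000
  = 2*pi * 1000 * 322 / 60000
  = 2023185.67 / 60000
  = 33.72 kW


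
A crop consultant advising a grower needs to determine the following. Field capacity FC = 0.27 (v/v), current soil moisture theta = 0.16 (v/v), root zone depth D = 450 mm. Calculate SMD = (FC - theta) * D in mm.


SMD = (FC - theta) * D
    = (0.27 - 0.16) * 450
    = 0.110 * 450
    = 49.50 mm


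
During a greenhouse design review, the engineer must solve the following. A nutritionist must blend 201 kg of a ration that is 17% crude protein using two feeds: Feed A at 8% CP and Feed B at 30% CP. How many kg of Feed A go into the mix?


parts_A = CP_b - target = 30 - 17 = 13
parts_B = target - CP_a = 17 - 8 = 9
total_parts = 13 + 9 = 22
Feed A = 201 * 13 / 22 = 118.77 kg
Feed B = 201 * 9 / 22 = 82.23 kg

118.77 kg


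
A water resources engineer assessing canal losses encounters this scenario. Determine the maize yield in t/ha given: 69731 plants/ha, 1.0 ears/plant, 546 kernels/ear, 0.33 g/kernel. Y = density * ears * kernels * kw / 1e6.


Y = density * ears * kernels * kw
  = 69731 * 1.0 * 546 * 0.33 g/ha
  = 12564131.58 g/ha
  = 12564.13 kg/ha = 12.56 t/ha


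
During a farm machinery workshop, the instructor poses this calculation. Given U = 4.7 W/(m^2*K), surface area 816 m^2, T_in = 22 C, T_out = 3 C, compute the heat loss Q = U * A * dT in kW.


dT = 22 - (3) = 19 K
Q = U * A * dT
  = 4.7 * 816 * 19
  = 72868.80 W = 72.87 kW


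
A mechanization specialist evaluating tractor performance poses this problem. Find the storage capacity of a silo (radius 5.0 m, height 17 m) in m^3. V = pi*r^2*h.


V = pi * r^2 * h
  = pi * 5.0^2 * 17
  = pi * 25 * 17
  = 1335.18 m^3


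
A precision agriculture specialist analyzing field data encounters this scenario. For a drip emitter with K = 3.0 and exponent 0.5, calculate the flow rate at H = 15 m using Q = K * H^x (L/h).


Q = K * H^x
  = 3.0 * 15^0.5
  = 3.0 * 3.8730
  = 11.62 L/h


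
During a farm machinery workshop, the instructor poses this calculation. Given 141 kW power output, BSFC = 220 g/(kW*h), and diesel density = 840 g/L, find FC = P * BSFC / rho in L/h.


FC = P * BSFC / rho_fuel
   = 141 * 220 / 840
   = 31020 / 840
   = 36.93 L/h


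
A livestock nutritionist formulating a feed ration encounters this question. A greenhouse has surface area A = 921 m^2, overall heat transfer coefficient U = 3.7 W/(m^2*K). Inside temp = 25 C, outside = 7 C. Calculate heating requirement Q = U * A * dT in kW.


dT = 25 - (7) = 18 K
Q = U * A * dT
  = 3.7 * 921 * 18
  = 61338.60 W = 61.34 kW


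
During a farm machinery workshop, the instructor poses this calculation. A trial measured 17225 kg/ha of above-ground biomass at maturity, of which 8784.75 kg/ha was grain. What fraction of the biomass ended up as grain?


HI = grain_yield / biomass
   = 8784.75 / 17225
   = 0.51


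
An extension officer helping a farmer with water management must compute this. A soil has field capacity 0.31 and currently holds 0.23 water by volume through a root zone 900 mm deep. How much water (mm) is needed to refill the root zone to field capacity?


SMD = (FC - theta) * D
    = (0.31 - 0.23) * 900
    = 0.080 * 900
    = 72 mm


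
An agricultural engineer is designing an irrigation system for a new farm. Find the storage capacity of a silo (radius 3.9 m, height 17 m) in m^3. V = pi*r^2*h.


V = pi * r^2 * h
  = pi * 3.9^2 * 17
  = pi * 15.21 * 17
  = 812.32 m^3


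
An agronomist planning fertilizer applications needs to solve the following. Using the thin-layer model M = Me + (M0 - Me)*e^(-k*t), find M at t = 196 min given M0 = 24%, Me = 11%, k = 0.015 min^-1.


M = Me + (M0 - Me) * e^(-k*t)
  = 11 + (24 - 11) * e^(-0.015*196)
  = 11 + 13 * e^(-2.940)
  = 11 + 13 * 0.05287
  = 11 + 0.6873
  = 11.69%


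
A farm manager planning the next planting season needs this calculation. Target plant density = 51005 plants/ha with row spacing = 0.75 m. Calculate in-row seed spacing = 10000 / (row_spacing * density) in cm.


spacing = 10000 / (row_sp * density)
        = 10000 / (0.75 * 51005)
        = 10000 / 38253.75
        = 0.26141 m = 26.14 cm


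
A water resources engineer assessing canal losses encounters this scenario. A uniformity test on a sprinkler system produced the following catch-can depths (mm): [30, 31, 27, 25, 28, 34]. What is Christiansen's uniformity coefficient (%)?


xbar = 175 / 6 = 29.167
sum|xi - xbar| = 15
CU = 100 * (1 - 15 / (6 * 29.167))
   = 100 * (1 - 0.0857)
   = 91.43%


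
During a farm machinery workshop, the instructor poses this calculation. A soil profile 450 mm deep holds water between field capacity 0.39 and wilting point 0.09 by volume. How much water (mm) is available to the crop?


AW = (FC - WP) * D
   = (0.39 - 0.09) * 450
   = 0.30 * 450
   = 135 mm


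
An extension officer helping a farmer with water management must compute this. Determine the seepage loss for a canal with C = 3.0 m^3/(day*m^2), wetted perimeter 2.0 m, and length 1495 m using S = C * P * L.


S = C * P * L
  = 3.0 * 2.0 * 1495
  = 8970 m^3/day


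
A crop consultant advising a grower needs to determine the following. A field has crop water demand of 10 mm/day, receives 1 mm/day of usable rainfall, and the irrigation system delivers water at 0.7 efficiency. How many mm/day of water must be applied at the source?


IWR = (ETc - Pe) / Ea
    = (10 - 1) / 0.7
    = 9 / 0.7
    = 12.86 mm/day


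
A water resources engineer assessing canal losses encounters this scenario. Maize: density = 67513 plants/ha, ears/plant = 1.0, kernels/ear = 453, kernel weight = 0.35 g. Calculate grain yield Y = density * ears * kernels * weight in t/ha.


Y = density * ears * kernels * kw
  = 67513 * 1.0 * 453 * 0.35 g/ha
  = 10704186.15 g/ha
  = 10704.19 kg/ha = 10.70 t/ha


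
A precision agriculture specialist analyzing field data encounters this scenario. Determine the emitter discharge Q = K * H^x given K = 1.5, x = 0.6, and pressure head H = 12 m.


Q = K * H^x
  = 1.5 * 12^0.6
  = 1.5 * 4.4413
  = 6.66 L/h


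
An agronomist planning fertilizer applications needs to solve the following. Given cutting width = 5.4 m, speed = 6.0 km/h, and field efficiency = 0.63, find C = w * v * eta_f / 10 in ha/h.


C = w * v * eta_f / 10
  = 5.4 * 6.0 * 0.63 / 10
  = 20.41 / 10
  = 2.04 ha/h


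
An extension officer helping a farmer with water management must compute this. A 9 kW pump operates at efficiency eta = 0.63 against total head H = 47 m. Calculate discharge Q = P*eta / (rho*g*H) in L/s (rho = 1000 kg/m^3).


Q = (P * 1000 * eta) / (rho * g * H)
  = (9 * 1000 * 0.63) / (1000 * 9.81 * 47)
  = 5670 / 461070
  = 0.01230 m^3/s = 12.30 L/s


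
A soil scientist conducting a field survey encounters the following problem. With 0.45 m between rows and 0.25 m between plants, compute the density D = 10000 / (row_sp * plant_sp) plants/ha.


D = 10000 / (row_sp * plant_sp)
  = 10000 / (0.45 * 0.25)
  = 10000 / 0.1125
  = 88888.89 plants/ha


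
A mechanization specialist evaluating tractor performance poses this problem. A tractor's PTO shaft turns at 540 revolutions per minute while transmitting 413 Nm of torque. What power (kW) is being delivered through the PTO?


P = 2*pi*n*T / 60000
  = 2*pi * 540 * 413 / 60000
  = 1401275.99 / 60000
  = 23.35 kW


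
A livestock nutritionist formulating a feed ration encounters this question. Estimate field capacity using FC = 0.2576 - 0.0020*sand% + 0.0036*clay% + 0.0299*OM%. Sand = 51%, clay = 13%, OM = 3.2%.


FC = 0.2576 - 0.0020*51 + 0.0036*13 + 0.0299*3.2
   = 0.2576 - 0.1020 + 0.0468 + 0.0957
   = 0.2981


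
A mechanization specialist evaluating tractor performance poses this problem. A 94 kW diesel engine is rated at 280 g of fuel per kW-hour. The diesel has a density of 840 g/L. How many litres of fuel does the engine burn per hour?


FC = P * BSFC / rho_fuel
   = 94 * 280 / 840
   = 26320 / 840
   = 31.33 L/h


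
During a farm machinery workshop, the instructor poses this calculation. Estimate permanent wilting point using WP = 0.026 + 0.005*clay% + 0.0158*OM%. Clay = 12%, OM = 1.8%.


WP = 0.026 + 0.005*12 + 0.0158*1.8
   = 0.026 + 0.0600 + 0.0284
   = 0.1144


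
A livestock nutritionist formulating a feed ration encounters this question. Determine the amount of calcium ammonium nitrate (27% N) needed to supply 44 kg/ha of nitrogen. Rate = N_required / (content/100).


Rate = N_required / (N_content / 100)
     = 44 / (27 / 100)
     = 44 / 0.27
     = 162.96 kg/ha


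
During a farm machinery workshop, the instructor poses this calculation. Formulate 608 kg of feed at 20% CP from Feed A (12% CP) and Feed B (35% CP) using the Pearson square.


parts_A = CP_b - target = 35 - 20 = 15
parts_B = target - CP_a = 20 - 12 = 8
total_parts = 15 + 8 = 23
Feed A = 608 * 15 / 23 = 396.52 kg
Feed B = 608 * 8 / 23 = 211.48 kg

396.52 kg


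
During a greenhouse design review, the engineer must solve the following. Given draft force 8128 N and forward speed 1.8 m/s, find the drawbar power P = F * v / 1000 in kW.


P = F * v / 1000
  = 8128 * 1.8 / 1000
  = 14630.40 / 1000
  = 14.63 kW


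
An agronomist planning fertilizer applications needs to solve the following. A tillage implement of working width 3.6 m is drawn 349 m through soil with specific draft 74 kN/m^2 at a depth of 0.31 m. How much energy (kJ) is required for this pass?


E = k * d * w * L
  = 74 * 0.31 * 3.6 * 349
  = 28821.82 kJ


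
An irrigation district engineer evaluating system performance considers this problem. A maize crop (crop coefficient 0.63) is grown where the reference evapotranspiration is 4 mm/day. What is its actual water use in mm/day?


ETc = Kc * ET0
    = 0.63 * 4
    = 2.52 mm/day


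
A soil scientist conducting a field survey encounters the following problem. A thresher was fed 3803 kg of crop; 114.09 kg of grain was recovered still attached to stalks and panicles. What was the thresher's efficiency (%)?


eta = (total - unthreshed) / total * 100
    = (3803 - 114.09) / 3803 * 100
    = 3688.91 / 3803 * 100
    = 97%


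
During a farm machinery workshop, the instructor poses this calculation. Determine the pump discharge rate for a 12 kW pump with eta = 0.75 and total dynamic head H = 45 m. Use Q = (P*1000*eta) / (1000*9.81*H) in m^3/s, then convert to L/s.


Q = (P * 1000 * eta) / (rho * g * H)
  = (12 * 1000 * 0.75) / (1000 * 9.81 * 45)
  = 9000 / 441450
  = 0.02039 m^3/s = 20.39 L/s


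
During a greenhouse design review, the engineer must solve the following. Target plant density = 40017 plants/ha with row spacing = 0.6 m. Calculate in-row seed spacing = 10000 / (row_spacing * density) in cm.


spacing = 10000 / (row_sp * density)
        = 10000 / (0.6 * 40017)
        = 10000 / 24010.20
        = 0.41649 m = 41.65 cm


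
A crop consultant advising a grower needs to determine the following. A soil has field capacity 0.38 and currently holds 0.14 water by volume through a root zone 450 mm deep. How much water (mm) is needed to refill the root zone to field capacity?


SMD = (FC - theta) * D
    = (0.38 - 0.14) * 450
    = 0.240 * 450
    = 108 mm


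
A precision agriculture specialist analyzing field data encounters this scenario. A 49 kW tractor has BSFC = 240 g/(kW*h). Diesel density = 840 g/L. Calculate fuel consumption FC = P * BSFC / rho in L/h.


FC = P * BSFC / rho_fuel
   = 49 * 240 / 840
   = 11760 / 840
   = 14 L/h


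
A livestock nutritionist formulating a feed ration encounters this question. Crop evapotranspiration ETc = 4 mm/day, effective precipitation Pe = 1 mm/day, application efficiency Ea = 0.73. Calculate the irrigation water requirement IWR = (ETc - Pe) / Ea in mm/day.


IWR = (ETc - Pe) / Ea
    = (4 - 1) / 0.73
    = 3 / 0.73
    = 4.11 mm/day


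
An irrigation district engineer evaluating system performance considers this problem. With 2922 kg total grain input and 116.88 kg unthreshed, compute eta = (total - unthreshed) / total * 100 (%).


eta = (total - unthreshed) / total * 100
    = (2922 - 116.88) / 2922 * 100
    = 2805.12 / 2922 * 100
    = 96%


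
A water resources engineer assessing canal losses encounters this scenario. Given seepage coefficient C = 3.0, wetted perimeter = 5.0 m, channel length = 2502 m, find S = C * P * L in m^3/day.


S = C * P * L
  = 3.0 * 5.0 * 2502
  = 37530 m^3/day
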